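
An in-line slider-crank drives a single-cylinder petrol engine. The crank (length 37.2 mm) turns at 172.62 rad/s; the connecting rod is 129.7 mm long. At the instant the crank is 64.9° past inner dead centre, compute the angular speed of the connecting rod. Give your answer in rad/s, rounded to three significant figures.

21.7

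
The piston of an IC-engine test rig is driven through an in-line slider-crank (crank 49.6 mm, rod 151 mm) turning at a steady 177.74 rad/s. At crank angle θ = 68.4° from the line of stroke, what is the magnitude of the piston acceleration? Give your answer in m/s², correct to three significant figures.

190

ω = 177.7 rad/s
x(θ) = r cosθ + √(L² − r² sin²θ); with ω constant, a = ω²·d²x/dθ².
d²x/dθ² = −r cosθ − r²(cos2θ)/√u − r⁴ sin²2θ/(4u^{3/2}),  u = L² − r² sin²θ = 0.0206742 m².
Substituting r = 0.0496 m, L = 0.151 m, θ = 68.4°: d²x/dθ² = -0.0060249 m.
a = ω²·d²x/dθ² = (177.7)²·(-0.0060249) = -190.34 m/s²;  |a| = 190.34 m/s².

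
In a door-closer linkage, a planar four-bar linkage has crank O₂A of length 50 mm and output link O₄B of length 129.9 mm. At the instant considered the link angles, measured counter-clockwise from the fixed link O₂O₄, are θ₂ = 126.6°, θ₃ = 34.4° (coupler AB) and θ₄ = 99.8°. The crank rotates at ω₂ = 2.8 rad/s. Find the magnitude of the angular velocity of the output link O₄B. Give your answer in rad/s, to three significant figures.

1.18

ω₂ = 2.8 rad/s
Differentiating the loop-closure r₂e^{iθ₂}+r₃e^{iθ₃}=r₁+r₄e^{iθ₄} gives r₂ω₂e^{iθ₂}+r₃ω₃e^{iθ₃}=r₄ω₄e^{iθ₄}.
Eliminating the other unknown: ω₄ = r₂ω₂ sin(θ₂−θ₃) / [r₄ sin(θ₄−θ₃)].
Numerator sine = +0.99926; denominator sine = +0.90924.
Result = 0.05·2.8·(+0.99926) / (0.1299·(+0.90924)) = +1.1845 rad/s; magnitude 1.1845 rad/s.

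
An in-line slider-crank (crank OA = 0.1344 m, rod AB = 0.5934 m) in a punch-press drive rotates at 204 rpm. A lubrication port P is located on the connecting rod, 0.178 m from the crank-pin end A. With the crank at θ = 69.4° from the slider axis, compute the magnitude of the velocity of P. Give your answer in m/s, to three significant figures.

2.84

ω = 21.36 rad/s.  Crank-pin speed |V_A| = rω = 2.8712 m/s, perpendicular to OA.
Rod angle: sinφ = −(r/L) sinθ ⇒ φ = -12.240°; ω_rod = −rω cosθ/√(L²−r²sin²θ) = -1.742 rad/s.
V_P = V_A + ω_rod × AP, with AP = 0.178 m along the rod.
Components: V_Px = −rω sinθ − a·ω_rod·sinφ = -2.7533 m/s;  V_Py = rω cosθ + a·ω_rod·cosφ = +0.70717 m/s.
|V_P| = √(V_Px² + V_Py²) = 2.8427 m/s.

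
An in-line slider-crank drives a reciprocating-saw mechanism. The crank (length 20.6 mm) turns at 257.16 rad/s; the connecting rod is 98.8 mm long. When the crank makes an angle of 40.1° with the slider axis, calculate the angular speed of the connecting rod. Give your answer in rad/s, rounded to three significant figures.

ω = 257.2 rad/s
The rod makes angle φ with the slider axis where L sinφ = r sinθ; differentiating, L cosφ·φ̇ = r ω cosθ.
L cosφ = √(L² − r² sin²θ) = 0.097905 m.
|ω_rod| = r ω |cosθ| / √(L² − r² sin²θ) = 0.0206·257.2·0.76492/0.097905 = 41.389 rad/s.

41.4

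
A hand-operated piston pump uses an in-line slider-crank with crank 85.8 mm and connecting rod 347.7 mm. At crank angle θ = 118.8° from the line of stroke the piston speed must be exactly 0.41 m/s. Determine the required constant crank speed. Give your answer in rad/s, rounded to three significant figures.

For an in-line slider-crank, |v_piston| = rω|sinθ|·[1 + r cosθ/√(L² − r² sin²θ)].
With r = 0.0858 m, L = 0.3477 m, θ = 118.8°: the bracketed kinematic factor |dx/dθ| = 0.066032 m.
ω = v/|dx/dθ| = 0.41/0.066032 = 6.2091 rad/s.

6.21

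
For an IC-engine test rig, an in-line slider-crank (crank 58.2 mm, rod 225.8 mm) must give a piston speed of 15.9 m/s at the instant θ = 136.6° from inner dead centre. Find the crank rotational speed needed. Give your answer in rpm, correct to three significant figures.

4690

For an in-line slider-crank, |v_piston| = rω|sinθ|·[1 + r cosθ/√(L² − r² sin²θ)].
With r = 0.0582 m, L = 0.2258 m, θ = 136.6°: the bracketed kinematic factor |dx/dθ| = 0.032379 m.
ω = v/|dx/dθ| = 15.9/0.032379 = 491.05 rad/s.
N = 60ω/(2π) = 4689.2 rpm.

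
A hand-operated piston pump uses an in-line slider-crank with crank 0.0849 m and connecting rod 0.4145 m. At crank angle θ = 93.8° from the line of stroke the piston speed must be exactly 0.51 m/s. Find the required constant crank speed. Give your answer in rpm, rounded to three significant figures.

58.3

For an in-line slider-crank, |v_piston| = rω|sinθ|·[1 + r cosθ/√(L² − r² sin²θ)].
With r = 0.0849 m, L = 0.4145 m, θ = 93.8°: the bracketed kinematic factor |dx/dθ| = 0.083539 m.
ω = v/|dx/dθ| = 0.51/0.083539 = 6.105 rad/s.
N = 60ω/(2π) = 58.298 rpm.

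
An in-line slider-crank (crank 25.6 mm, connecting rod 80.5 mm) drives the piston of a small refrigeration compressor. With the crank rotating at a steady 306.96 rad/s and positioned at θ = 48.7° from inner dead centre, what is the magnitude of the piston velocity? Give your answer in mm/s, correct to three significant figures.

ω = 307 rad/s
For an in-line slider-crank, x = r cosθ + √(L² − r² sin²θ), so v = −rω sinθ·[1 + r cosθ/√(L² − r² sin²θ)].
With r = 0.0256 m, L = 0.0805 m, θ = 48.7°: √(L² − r² sin²θ) = 0.078169 m.
v = −0.0256·307·0.75126·[1 + 0.0256·0.66000/0.078169] = -7.1796 m/s.
|v| = 7.1796 m/s = 7179.6 mm/s.

7180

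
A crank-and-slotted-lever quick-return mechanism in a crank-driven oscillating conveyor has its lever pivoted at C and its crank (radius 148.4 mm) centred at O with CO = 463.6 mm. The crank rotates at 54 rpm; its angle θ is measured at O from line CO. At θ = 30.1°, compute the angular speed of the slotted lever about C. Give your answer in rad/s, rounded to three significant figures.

ω = 5.655 rad/s (from 54 rpm).
Crank pin A relative to C: A = (d + r cosθ, r sinθ); lever angle φ = atan2(r sinθ, d + r cosθ).
Differentiating tanφ: φ̇ = rω(d cosθ + r)/(d² + r² + 2dr cosθ).
d² + r² + 2dr cosθ = |CA|² = 0.355989 m²;  d cosθ + r = +0.54948 m.
|ω_lever| = |0.1484·5.655·+0.54948| / 0.355989 = 1.2953 rad/s.

1.30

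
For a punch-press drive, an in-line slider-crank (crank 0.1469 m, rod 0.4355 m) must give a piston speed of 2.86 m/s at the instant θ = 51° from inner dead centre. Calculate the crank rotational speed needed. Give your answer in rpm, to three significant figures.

For an in-line slider-crank, |v_piston| = rω|sinθ|·[1 + r cosθ/√(L² − r² sin²θ)].
With r = 0.1469 m, L = 0.4355 m, θ = 51°: the bracketed kinematic factor |dx/dθ| = 0.13928 m.
ω = v/|dx/dθ| = 2.86/0.13928 = 20.535 rad/s.
N = 60ω/(2π) = 196.09 rpm.

196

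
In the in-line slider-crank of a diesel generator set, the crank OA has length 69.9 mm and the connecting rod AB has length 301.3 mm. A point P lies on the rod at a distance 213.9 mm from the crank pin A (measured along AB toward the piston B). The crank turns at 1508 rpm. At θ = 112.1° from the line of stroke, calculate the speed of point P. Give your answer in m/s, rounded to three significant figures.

ω = 157.9 rad/s.  Crank-pin speed |V_A| = rω = 11.038 m/s, perpendicular to OA.
Rod angle: sinφ = −(r/L) sinθ ⇒ φ = -12.413°; ω_rod = −rω cosθ/√(L²−r²sin²θ) = +14.113 rad/s.
V_P = V_A + ω_rod × AP, with AP = 0.2139 m along the rod.
Components: V_Px = −rω sinθ − a·ω_rod·sinφ = -9.5785 m/s;  V_Py = rω cosθ + a·ω_rod·cosφ = -1.2047 m/s.
|V_P| = √(V_Px² + V_Py²) = 9.654 m/s.

9.65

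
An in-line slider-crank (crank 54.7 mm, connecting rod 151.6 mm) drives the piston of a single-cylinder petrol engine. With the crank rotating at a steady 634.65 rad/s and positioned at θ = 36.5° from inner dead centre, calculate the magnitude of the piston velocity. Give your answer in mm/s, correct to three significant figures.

26800

ω = 634.6 rad/s
For an in-line slider-crank, x = r cosθ + √(L² − r² sin²θ), so v = −rω sinθ·[1 + r cosθ/√(L² − r² sin²θ)].
With r = 0.0547 m, L = 0.1516 m, θ = 36.5°: √(L² − r² sin²θ) = 0.14807 m.
v = −0.0547·634.6·0.59482·[1 + 0.0547·0.80386/0.14807] = -26.782 m/s.
|v| = 26.782 m/s = 26782 mm/s.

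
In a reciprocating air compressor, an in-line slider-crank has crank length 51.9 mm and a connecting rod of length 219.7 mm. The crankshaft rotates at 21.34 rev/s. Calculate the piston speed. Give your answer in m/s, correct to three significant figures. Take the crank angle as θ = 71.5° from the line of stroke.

7.11

ω = 2π·21.3 = 134.1 rad/s
For an in-line slider-crank, x = r cosθ + √(L² − r² sin²θ), so v = −rω sinθ·[1 + r cosθ/√(L² − r² sin²θ)].
With r = 0.0519 m, L = 0.2197 m, θ = 71.5°: √(L² − r² sin²θ) = 0.21412 m.
v = −0.0519·134.1·0.94832·[1 + 0.0519·0.31730/0.21412] = -7.1069 m/s.
|v| = 7.1069 m/s.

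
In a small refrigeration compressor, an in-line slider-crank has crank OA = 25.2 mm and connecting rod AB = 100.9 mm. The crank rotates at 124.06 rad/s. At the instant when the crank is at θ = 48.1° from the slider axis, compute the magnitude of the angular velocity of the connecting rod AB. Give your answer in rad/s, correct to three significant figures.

ω = 124.1 rad/s
The rod makes angle φ with the slider axis where L sinφ = r sinθ; differentiating, L cosφ·φ̇ = r ω cosθ.
L cosφ = √(L² − r² sin²θ) = 0.099141 m.
|ω_rod| = r ω |cosθ| / √(L² − r² sin²θ) = 0.0252·124.1·0.66783/0.099141 = 21.059 rad/s.

21.1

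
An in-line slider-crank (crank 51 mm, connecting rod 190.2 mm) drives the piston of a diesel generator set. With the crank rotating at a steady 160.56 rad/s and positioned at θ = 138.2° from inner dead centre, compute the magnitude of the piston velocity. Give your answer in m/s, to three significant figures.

4.35

ω = 160.6 rad/s
For an in-line slider-crank, x = r cosθ + √(L² − r² sin²θ), so v = −rω sinθ·[1 + r cosθ/√(L² − r² sin²θ)].
With r = 0.051 m, L = 0.1902 m, θ = 138.2°: √(L² − r² sin²θ) = 0.18714 m.
v = −0.051·160.6·0.66653·[1 + 0.051·-0.74548/0.18714] = -4.3491 m/s.
|v| = 4.3491 m/s.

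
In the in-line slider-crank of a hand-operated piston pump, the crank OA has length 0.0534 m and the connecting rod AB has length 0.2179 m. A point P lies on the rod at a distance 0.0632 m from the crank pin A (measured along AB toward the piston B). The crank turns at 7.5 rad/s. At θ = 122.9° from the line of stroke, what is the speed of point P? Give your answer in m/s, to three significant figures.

0.358

ω = 7.5 rad/s.  Crank-pin speed |V_A| = rω = 0.4005 m/s, perpendicular to OA.
Rod angle: sinφ = −(r/L) sinθ ⇒ φ = -11.874°; ω_rod = −rω cosθ/√(L²−r²sin²θ) = +1.0202 rad/s.
V_P = V_A + ω_rod × AP, with AP = 0.0632 m along the rod.
Components: V_Px = −rω sinθ − a·ω_rod·sinφ = -0.323 m/s;  V_Py = rω cosθ + a·ω_rod·cosφ = -0.15445 m/s.
|V_P| = √(V_Px² + V_Py²) = 0.35803 m/s.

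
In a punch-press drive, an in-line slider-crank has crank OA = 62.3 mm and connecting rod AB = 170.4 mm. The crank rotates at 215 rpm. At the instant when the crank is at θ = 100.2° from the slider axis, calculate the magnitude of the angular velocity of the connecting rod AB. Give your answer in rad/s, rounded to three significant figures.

ω = 22.51 rad/s (converted from 215 rpm).
The rod makes angle φ with the slider axis where L sinφ = r sinθ; differentiating, L cosφ·φ̇ = r ω cosθ.
L cosφ = √(L² − r² sin²θ) = 0.15899 m.
|ω_rod| = r ω |cosθ| / √(L² − r² sin²θ) = 0.0623·22.51·0.17708/0.15899 = 1.5623 rad/s.

1.56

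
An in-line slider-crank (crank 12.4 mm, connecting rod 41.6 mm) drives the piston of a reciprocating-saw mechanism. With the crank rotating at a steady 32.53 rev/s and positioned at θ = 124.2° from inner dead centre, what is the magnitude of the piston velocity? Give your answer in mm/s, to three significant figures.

ω = 2π·32.5 = 204.4 rad/s
For an in-line slider-crank, x = r cosθ + √(L² − r² sin²θ), so v = −rω sinθ·[1 + r cosθ/√(L² − r² sin²θ)].
With r = 0.0124 m, L = 0.0416 m, θ = 124.2°: √(L² − r² sin²θ) = 0.040316 m.
v = −0.0124·204.4·0.82708·[1 + 0.0124·-0.56208/0.040316] = -1.7338 m/s.
|v| = 1.7338 m/s = 1733.8 mm/s.

1730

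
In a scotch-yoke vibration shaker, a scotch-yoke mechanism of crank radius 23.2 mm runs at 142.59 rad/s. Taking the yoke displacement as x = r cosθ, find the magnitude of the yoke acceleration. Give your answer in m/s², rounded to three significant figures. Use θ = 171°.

ω = 142.6 rad/s
x = r cosθ ⇒ ẍ = −rω² cosθ (ω constant).
|a| = rω²|cosθ| = 0.0232·(142.6)²·|cos 171°| = 465.89 m/s².

466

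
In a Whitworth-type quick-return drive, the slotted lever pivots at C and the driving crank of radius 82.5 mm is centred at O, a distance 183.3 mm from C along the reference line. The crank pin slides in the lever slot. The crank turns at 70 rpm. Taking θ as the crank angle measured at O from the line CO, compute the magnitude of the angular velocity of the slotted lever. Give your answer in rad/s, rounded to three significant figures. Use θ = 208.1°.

ω = 7.33 rad/s (from 70 rpm).
Crank pin A relative to C: A = (d + r cosθ, r sinθ); lever angle φ = atan2(r sinθ, d + r cosθ).
Differentiating tanφ: φ̇ = rω(d cosθ + r)/(d² + r² + 2dr cosθ).
d² + r² + 2dr cosθ = |CA|² = 0.0137257 m²;  d cosθ + r = -0.079194 m.
|ω_lever| = |0.0825·7.33·-0.079194| / 0.0137257 = 3.4893 rad/s.

3.49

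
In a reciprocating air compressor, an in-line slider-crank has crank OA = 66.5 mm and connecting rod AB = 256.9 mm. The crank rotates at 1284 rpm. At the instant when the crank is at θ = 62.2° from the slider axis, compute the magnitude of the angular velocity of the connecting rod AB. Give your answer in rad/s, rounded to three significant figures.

16.7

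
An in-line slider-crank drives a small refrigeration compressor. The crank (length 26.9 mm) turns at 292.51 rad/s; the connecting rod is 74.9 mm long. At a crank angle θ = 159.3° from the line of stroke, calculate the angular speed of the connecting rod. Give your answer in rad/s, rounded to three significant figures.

99.1

ω = 292.5 rad/s
The rod makes angle φ with the slider axis where L sinφ = r sinθ; differentiating, L cosφ·φ̇ = r ω cosθ.
L cosφ = √(L² − r² sin²θ) = 0.074294 m.
|ω_rod| = r ω |cosθ| / √(L² − r² sin²θ) = 0.0269·292.5·0.93544/0.074294 = 99.073 rad/s.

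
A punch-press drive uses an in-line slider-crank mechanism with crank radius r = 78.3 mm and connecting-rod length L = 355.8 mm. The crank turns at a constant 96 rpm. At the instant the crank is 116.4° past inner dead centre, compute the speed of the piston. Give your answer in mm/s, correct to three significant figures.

635

ω = 2π·96/60 = 10.05 rad/s
For an in-line slider-crank, x = r cosθ + √(L² − r² sin²θ), so v = −rω sinθ·[1 + r cosθ/√(L² − r² sin²θ)].
With r = 0.0783 m, L = 0.3558 m, θ = 116.4°: √(L² − r² sin²θ) = 0.34882 m.
v = −0.0783·10.05·0.89571·[1 + 0.0783·-0.44464/0.34882] = -0.63469 m/s.
|v| = 0.63469 m/s = 634.69 mm/s.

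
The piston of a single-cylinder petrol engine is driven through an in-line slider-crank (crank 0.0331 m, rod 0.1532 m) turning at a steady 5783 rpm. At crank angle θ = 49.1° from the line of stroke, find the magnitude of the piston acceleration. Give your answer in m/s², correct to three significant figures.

ω = 2π·5783/60 = 605.6 rad/s
x(θ) = r cosθ + √(L² − r² sin²θ); with ω constant, a = ω²·d²x/dθ².
d²x/dθ² = −r cosθ − r²(cos2θ)/√u − r⁴ sin²2θ/(4u^{3/2}),  u = L² − r² sin²θ = 0.0228443 m².
Substituting r = 0.0331 m, L = 0.1532 m, θ = 49.1°: d²x/dθ² = -0.020723 m.
a = ω²·d²x/dθ² = (605.6)²·(-0.020723) = -7600.1 m/s²;  |a| = 7600.1 m/s².

7600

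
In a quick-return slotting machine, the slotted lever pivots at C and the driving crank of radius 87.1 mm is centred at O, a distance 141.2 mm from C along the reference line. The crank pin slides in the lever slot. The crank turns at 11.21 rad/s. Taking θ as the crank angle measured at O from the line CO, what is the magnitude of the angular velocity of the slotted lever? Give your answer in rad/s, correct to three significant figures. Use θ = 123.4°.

0.654

ω = 11.21 rad/s
Crank pin A relative to C: A = (d + r cosθ, r sinθ); lever angle φ = atan2(r sinθ, d + r cosθ).
Differentiating tanφ: φ̇ = rω(d cosθ + r)/(d² + r² + 2dr cosθ).
d² + r² + 2dr cosθ = |CA|² = 0.0139837 m²;  d cosθ + r = +0.0093721 m.
|ω_lever| = |0.0871·11.21·+0.0093721| / 0.0139837 = 0.6544 rad/s.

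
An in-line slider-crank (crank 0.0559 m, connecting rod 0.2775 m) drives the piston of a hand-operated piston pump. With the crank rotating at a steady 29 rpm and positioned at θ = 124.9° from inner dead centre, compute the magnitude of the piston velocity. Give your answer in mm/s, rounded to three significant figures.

123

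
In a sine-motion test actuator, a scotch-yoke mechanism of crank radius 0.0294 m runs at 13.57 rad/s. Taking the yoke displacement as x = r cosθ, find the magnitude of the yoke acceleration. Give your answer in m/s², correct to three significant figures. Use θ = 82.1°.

0.744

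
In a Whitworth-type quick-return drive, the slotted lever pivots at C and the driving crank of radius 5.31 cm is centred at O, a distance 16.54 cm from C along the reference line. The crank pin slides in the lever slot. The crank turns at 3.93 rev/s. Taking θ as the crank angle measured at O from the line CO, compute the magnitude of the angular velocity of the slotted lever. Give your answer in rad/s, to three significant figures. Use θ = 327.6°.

5.62

ω = 24.69 rad/s (from 3.93 rev/s).
Crank pin A relative to C: A = (d + r cosθ, r sinθ); lever angle φ = atan2(r sinθ, d + r cosθ).
Differentiating tanφ: φ̇ = rω(d cosθ + r)/(d² + r² + 2dr cosθ).
d² + r² + 2dr cosθ = |CA|² = 0.0450078 m²;  d cosθ + r = +0.19275 m.
|ω_lever| = |0.0531·24.69·+0.19275| / 0.0450078 = 5.6154 rad/s.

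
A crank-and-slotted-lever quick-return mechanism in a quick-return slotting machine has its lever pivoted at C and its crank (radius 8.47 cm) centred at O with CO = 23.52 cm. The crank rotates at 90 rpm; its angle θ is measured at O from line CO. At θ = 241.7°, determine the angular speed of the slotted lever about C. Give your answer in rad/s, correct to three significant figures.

0.491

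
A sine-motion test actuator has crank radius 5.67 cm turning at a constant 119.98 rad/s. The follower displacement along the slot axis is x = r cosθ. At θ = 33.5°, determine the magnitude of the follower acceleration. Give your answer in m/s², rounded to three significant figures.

681

ω = 120 rad/s
x = r cosθ ⇒ ẍ = −rω² cosθ (ω constant).
|a| = rω²|cosθ| = 0.0567·(120)²·|cos 33.5°| = 680.62 m/s².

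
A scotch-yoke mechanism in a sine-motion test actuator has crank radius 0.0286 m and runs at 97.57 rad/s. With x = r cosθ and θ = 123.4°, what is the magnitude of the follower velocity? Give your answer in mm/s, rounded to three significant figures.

ω = 97.57 rad/s
x = r cosθ ⇒ ẋ = −rω sinθ.
|v| = rω|sinθ| = 0.0286·97.57·|sin 123.4°| = 2.3296 m/s = 2329.6 mm/s.

2330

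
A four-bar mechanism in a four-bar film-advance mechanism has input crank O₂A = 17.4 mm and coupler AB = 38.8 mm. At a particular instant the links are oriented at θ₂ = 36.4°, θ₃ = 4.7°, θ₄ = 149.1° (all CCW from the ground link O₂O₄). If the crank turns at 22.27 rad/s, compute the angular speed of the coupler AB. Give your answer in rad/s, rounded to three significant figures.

15.8

ω₂ = 22.27 rad/s
Differentiating the loop-closure r₂e^{iθ₂}+r₃e^{iθ₃}=r₁+r₄e^{iθ₄} gives r₂ω₂e^{iθ₂}+r₃ω₃e^{iθ₃}=r₄ω₄e^{iθ₄}.
Eliminating the other unknown: ω₃ = r₂ω₂ sin(θ₄−θ₂) / [r₃ sin(θ₃−θ₄)].
Numerator sine = +0.92254; denominator sine = -0.58212.
Result = 0.0174·22.27·(+0.92254) / (0.0388·(-0.58212)) = -15.827 rad/s; magnitude 15.827 rad/s.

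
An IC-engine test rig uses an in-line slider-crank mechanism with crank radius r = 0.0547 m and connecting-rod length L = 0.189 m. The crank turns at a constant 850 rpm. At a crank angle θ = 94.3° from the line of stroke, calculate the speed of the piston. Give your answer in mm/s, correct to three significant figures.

4750

ω = 2π·850/60 = 89.01 rad/s
For an in-line slider-crank, x = r cosθ + √(L² − r² sin²θ), so v = −rω sinθ·[1 + r cosθ/√(L² − r² sin²θ)].
With r = 0.0547 m, L = 0.189 m, θ = 94.3°: √(L² − r² sin²θ) = 0.18096 m.
v = −0.0547·89.01·0.99719·[1 + 0.0547·-0.07498/0.18096] = -4.7452 m/s.
|v| = 4.7452 m/s = 4745.2 mm/s.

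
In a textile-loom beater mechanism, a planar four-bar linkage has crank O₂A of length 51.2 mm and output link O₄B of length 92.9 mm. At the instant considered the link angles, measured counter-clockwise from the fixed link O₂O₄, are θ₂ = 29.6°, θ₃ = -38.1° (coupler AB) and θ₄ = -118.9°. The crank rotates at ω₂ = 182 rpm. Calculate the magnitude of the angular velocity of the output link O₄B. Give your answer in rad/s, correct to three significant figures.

9.85

ω₂ = 19.06 rad/s (from 182 rpm).
Differentiating the loop-closure r₂e^{iθ₂}+r₃e^{iθ₃}=r₁+r₄e^{iθ₄} gives r₂ω₂e^{iθ₂}+r₃ω₃e^{iθ₃}=r₄ω₄e^{iθ₄}.
Eliminating the other unknown: ω₄ = r₂ω₂ sin(θ₂−θ₃) / [r₄ sin(θ₄−θ₃)].
Numerator sine = +0.92521; denominator sine = -0.98714.
Result = 0.0512·19.06·(+0.92521) / (0.0929·(-0.98714)) = -9.845 rad/s; magnitude 9.845 rad/s.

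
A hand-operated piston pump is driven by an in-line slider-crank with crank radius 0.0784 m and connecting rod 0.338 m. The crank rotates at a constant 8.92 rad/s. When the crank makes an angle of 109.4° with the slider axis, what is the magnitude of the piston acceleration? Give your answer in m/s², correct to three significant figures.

ω = 8.92 rad/s
x(θ) = r cosθ + √(L² − r² sin²θ); with ω constant, a = ω²·d²x/dθ².
d²x/dθ² = −r cosθ − r²(cos2θ)/√u − r⁴ sin²2θ/(4u^{3/2}),  u = L² − r² sin²θ = 0.108776 m².
Substituting r = 0.0784 m, L = 0.338 m, θ = 109.4°: d²x/dθ² = +0.040462 m.
a = ω²·d²x/dθ² = (8.92)²·(+0.040462) = +3.2194 m/s²;  |a| = 3.2194 m/s².

3.22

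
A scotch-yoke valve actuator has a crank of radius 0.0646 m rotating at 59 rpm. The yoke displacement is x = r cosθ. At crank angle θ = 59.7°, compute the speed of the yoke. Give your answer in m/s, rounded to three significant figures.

0.345

ω = 6.178 rad/s (from 59 rpm).
x = r cosθ ⇒ ẋ = −rω sinθ.
|v| = rω|sinθ| = 0.0646·6.178·|sin 59.7°| = 0.34461 m/s.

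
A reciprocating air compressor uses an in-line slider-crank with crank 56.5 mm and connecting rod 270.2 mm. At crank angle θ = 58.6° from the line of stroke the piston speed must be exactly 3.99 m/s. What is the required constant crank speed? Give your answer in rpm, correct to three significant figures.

For an in-line slider-crank, |v_piston| = rω|sinθ|·[1 + r cosθ/√(L² − r² sin²θ)].
With r = 0.0565 m, L = 0.2702 m, θ = 58.6°: the bracketed kinematic factor |dx/dθ| = 0.053565 m.
ω = v/|dx/dθ| = 3.99/0.053565 = 74.488 rad/s.
N = 60ω/(2π) = 711.31 rpm.

711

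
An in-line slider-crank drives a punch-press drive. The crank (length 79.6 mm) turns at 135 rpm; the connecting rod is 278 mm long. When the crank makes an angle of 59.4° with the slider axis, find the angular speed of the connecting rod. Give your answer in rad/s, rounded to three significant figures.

2.13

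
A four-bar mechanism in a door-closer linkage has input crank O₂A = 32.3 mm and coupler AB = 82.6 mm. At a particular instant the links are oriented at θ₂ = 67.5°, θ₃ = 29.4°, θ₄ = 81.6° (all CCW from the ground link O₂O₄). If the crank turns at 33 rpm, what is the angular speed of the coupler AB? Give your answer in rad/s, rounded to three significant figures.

0.417

ω₂ = 3.456 rad/s (from 33 rpm).
Differentiating the loop-closure r₂e^{iθ₂}+r₃e^{iθ₃}=r₁+r₄e^{iθ₄} gives r₂ω₂e^{iθ₂}+r₃ω₃e^{iθ₃}=r₄ω₄e^{iθ₄}.
Eliminating the other unknown: ω₃ = r₂ω₂ sin(θ₄−θ₂) / [r₃ sin(θ₃−θ₄)].
Numerator sine = +0.24362; denominator sine = -0.79016.
Result = 0.0323·3.456·(+0.24362) / (0.0826·(-0.79016)) = -0.41664 rad/s; magnitude 0.41664 rad/s.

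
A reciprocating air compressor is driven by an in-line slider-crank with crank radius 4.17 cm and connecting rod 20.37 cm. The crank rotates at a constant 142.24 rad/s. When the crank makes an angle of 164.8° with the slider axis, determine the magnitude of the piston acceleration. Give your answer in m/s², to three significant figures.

ω = 142.2 rad/s
x(θ) = r cosθ + √(L² − r² sin²θ); with ω constant, a = ω²·d²x/dθ².
d²x/dθ² = −r cosθ − r²(cos2θ)/√u − r⁴ sin²2θ/(4u^{3/2}),  u = L² − r² sin²θ = 0.0413742 m².
Substituting r = 0.0417 m, L = 0.2037 m, θ = 164.8°: d²x/dθ² = +0.032845 m.
a = ω²·d²x/dθ² = (142.2)²·(+0.032845) = +664.52 m/s²;  |a| = 664.52 m/s².

665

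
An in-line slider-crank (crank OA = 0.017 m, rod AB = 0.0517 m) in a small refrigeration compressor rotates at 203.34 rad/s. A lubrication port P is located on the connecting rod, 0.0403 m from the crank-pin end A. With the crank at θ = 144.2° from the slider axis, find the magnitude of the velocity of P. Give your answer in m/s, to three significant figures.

1.71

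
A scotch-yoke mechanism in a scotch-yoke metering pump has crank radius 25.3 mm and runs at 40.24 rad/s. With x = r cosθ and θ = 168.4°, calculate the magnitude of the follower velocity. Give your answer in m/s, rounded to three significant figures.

0.205

ω = 40.24 rad/s
x = r cosθ ⇒ ẋ = −rω sinθ.
|v| = rω|sinθ| = 0.0253·40.24·|sin 168.4°| = 0.20471 m/s.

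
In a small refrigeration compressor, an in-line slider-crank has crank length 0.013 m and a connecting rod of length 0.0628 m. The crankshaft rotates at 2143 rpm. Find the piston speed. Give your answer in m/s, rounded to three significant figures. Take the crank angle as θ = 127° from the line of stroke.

ω = 2π·2143/60 = 224.4 rad/s
For an in-line slider-crank, x = r cosθ + √(L² − r² sin²θ), so v = −rω sinθ·[1 + r cosθ/√(L² − r² sin²θ)].
With r = 0.013 m, L = 0.0628 m, θ = 127°: √(L² − r² sin²θ) = 0.061936 m.
v = −0.013·224.4·0.79864·[1 + 0.013·-0.60182/0.061936] = -2.0356 m/s.
|v| = 2.0356 m/s.

2.04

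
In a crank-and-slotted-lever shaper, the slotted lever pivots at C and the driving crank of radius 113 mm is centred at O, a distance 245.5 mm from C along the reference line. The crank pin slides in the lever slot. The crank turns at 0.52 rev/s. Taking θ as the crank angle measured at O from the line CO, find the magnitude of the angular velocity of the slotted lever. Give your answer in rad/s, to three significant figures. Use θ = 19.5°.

1.01

ω = 3.267 rad/s (from 0.52 rev/s).
Crank pin A relative to C: A = (d + r cosθ, r sinθ); lever angle φ = atan2(r sinθ, d + r cosθ).
Differentiating tanφ: φ̇ = rω(d cosθ + r)/(d² + r² + 2dr cosθ).
d² + r² + 2dr cosθ = |CA|² = 0.12534 m²;  d cosθ + r = +0.34442 m.
|ω_lever| = |0.113·3.267·+0.34442| / 0.12534 = 1.0145 rad/s.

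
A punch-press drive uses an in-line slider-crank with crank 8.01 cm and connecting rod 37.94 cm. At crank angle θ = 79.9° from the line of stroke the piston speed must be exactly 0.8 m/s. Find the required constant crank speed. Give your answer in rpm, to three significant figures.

93.3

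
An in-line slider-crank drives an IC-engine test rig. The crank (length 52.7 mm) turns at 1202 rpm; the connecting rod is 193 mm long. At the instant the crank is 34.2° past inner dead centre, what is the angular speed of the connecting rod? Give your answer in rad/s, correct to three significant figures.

28.8

ω = 125.9 rad/s (converted from 1202 rpm).
The rod makes angle φ with the slider axis where L sinφ = r sinθ; differentiating, L cosφ·φ̇ = r ω cosθ.
L cosφ = √(L² − r² sin²θ) = 0.19071 m.
|ω_rod| = r ω |cosθ| / √(L² − r² sin²θ) = 0.0527·125.9·0.82708/0.19071 = 28.768 rad/s.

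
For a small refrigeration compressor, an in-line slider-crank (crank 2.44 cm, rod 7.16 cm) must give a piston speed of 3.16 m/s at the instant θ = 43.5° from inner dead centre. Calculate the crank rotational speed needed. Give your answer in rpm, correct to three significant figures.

1430

For an in-line slider-crank, |v_piston| = rω|sinθ|·[1 + r cosθ/√(L² − r² sin²θ)].
With r = 0.0244 m, L = 0.0716 m, θ = 43.5°: the bracketed kinematic factor |dx/dθ| = 0.021067 m.
ω = v/|dx/dθ| = 3.16/0.021067 = 150 rad/s.
N = 60ω/(2π) = 1432.4 rpm.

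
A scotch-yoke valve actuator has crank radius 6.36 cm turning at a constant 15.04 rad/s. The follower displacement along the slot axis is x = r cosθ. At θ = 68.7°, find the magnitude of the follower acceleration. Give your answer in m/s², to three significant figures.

5.23

ω = 15.04 rad/s
x = r cosθ ⇒ ẍ = −rω² cosθ (ω constant).
|a| = rω²|cosθ| = 0.0636·(15.04)²·|cos 68.7°| = 5.2259 m/s².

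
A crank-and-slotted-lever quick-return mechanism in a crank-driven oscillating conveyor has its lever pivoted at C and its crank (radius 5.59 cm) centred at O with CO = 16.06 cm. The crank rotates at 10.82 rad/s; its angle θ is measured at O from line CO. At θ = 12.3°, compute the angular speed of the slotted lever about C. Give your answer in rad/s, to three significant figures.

ω = 10.82 rad/s
Crank pin A relative to C: A = (d + r cosθ, r sinθ); lever angle φ = atan2(r sinθ, d + r cosθ).
Differentiating tanφ: φ̇ = rω(d cosθ + r)/(d² + r² + 2dr cosθ).
d² + r² + 2dr cosθ = |CA|² = 0.0464601 m²;  d cosθ + r = +0.21281 m.
|ω_lever| = |0.0559·10.82·+0.21281| / 0.0464601 = 2.7705 rad/s.

2.77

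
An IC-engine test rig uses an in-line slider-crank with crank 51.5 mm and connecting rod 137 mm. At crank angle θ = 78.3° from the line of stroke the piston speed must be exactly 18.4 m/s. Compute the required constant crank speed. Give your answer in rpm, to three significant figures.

3220

For an in-line slider-crank, |v_piston| = rω|sinθ|·[1 + r cosθ/√(L² − r² sin²θ)].
With r = 0.0515 m, L = 0.137 m, θ = 78.3°: the bracketed kinematic factor |dx/dθ| = 0.054565 m.
ω = v/|dx/dθ| = 18.4/0.054565 = 337.22 rad/s.
N = 60ω/(2π) = 3220.2 rpm.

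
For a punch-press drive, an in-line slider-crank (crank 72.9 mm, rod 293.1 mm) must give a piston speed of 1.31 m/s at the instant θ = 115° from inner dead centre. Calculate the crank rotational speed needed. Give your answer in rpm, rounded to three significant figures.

212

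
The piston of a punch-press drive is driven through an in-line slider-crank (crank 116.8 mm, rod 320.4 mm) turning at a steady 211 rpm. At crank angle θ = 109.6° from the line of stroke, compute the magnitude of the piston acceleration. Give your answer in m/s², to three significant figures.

ω = 2π·211/60 = 22.1 rad/s
x(θ) = r cosθ + √(L² − r² sin²θ); with ω constant, a = ω²·d²x/dθ².
d²x/dθ² = −r cosθ − r²(cos2θ)/√u − r⁴ sin²2θ/(4u^{3/2}),  u = L² − r² sin²θ = 0.0905491 m².
Substituting r = 0.1168 m, L = 0.3204 m, θ = 109.6°: d²x/dθ² = +0.073632 m.
a = ω²·d²x/dθ² = (22.1)²·(+0.073632) = +35.949 m/s²;  |a| = 35.949 m/s².

35.9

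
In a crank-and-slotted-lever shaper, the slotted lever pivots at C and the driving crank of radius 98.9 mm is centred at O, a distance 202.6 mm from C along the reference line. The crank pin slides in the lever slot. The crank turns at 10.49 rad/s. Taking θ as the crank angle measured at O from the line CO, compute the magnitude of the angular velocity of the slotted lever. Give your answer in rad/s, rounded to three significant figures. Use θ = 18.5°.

3.40

ω = 10.49 rad/s
Crank pin A relative to C: A = (d + r cosθ, r sinθ); lever angle φ = atan2(r sinθ, d + r cosθ).
Differentiating tanφ: φ̇ = rω(d cosθ + r)/(d² + r² + 2dr cosθ).
d² + r² + 2dr cosθ = |CA|² = 0.0888314 m²;  d cosθ + r = +0.29103 m.
|ω_lever| = |0.0989·10.49·+0.29103| / 0.0888314 = 3.3989 rad/s.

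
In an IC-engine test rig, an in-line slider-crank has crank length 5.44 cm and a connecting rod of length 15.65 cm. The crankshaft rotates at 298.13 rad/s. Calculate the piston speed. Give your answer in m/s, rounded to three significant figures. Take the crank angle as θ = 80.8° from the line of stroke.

17.0

ω = 298.1 rad/s
For an in-line slider-crank, x = r cosθ + √(L² − r² sin²θ), so v = −rω sinθ·[1 + r cosθ/√(L² − r² sin²θ)].
With r = 0.0544 m, L = 0.1565 m, θ = 80.8°: √(L² − r² sin²θ) = 0.147 m.
v = −0.0544·298.1·0.98714·[1 + 0.0544·0.15988/0.147] = -16.957 m/s.
|v| = 16.957 m/s.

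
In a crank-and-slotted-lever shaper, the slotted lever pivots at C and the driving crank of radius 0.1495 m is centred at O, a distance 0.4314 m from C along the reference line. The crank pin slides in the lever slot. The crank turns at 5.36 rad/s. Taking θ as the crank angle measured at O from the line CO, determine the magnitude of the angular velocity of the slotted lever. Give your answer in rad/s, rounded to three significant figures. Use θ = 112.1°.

0.0642

ω = 5.36 rad/s
Crank pin A relative to C: A = (d + r cosθ, r sinθ); lever angle φ = atan2(r sinθ, d + r cosθ).
Differentiating tanφ: φ̇ = rω(d cosθ + r)/(d² + r² + 2dr cosθ).
d² + r² + 2dr cosθ = |CA|² = 0.159928 m²;  d cosθ + r = -0.012803 m.
|ω_lever| = |0.1495·5.36·-0.012803| / 0.159928 = 0.06415 rad/s.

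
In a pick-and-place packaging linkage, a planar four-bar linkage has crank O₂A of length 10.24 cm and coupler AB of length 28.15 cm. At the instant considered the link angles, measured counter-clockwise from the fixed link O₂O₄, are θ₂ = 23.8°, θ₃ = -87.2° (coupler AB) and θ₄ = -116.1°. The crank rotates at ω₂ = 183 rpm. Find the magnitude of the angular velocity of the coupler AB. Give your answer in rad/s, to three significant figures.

9.29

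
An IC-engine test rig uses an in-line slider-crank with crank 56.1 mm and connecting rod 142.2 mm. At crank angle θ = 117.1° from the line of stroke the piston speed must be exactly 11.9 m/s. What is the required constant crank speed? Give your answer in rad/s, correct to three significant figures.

For an in-line slider-crank, |v_piston| = rω|sinθ|·[1 + r cosθ/√(L² − r² sin²θ)].
With r = 0.0561 m, L = 0.1422 m, θ = 117.1°: the bracketed kinematic factor |dx/dθ| = 0.040355 m.
ω = v/|dx/dθ| = 11.9/0.040355 = 294.88 rad/s.

295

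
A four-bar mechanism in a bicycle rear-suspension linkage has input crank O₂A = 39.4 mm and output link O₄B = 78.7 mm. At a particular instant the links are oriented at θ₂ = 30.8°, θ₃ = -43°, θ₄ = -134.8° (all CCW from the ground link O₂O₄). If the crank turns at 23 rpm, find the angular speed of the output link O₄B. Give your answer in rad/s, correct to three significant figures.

1.16

ω₂ = 2.409 rad/s (from 23 rpm).
Differentiating the loop-closure r₂e^{iθ₂}+r₃e^{iθ₃}=r₁+r₄e^{iθ₄} gives r₂ω₂e^{iθ₂}+r₃ω₃e^{iθ₃}=r₄ω₄e^{iθ₄}.
Eliminating the other unknown: ω₄ = r₂ω₂ sin(θ₂−θ₃) / [r₄ sin(θ₄−θ₃)].
Numerator sine = +0.96029; denominator sine = -0.99951.
Result = 0.0394·2.409·(+0.96029) / (0.0787·(-0.99951)) = -1.1585 rad/s; magnitude 1.1585 rad/s.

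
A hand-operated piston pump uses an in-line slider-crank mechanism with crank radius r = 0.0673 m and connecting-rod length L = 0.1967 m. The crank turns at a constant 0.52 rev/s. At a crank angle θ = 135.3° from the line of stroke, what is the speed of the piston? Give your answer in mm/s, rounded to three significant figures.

116

ω = 2π·0.52 = 3.267 rad/s
For an in-line slider-crank, x = r cosθ + √(L² − r² sin²θ), so v = −rω sinθ·[1 + r cosθ/√(L² − r² sin²θ)].
With r = 0.0673 m, L = 0.1967 m, θ = 135.3°: √(L² − r² sin²θ) = 0.19092 m.
v = −0.0673·3.267·0.70339·[1 + 0.0673·-0.71080/0.19092] = -0.11591 m/s.
|v| = 0.11591 m/s = 115.91 mm/s.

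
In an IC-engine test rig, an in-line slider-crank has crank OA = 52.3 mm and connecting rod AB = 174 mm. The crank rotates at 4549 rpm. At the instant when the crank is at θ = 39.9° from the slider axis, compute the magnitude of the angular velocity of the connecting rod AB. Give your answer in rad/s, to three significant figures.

ω = 476.4 rad/s (converted from 4549 rpm).
The rod makes angle φ with the slider axis where L sinφ = r sinθ; differentiating, L cosφ·φ̇ = r ω cosθ.
L cosφ = √(L² − r² sin²θ) = 0.17074 m.
|ω_rod| = r ω |cosθ| / √(L² − r² sin²θ) = 0.0523·476.4·0.76717/0.17074 = 111.95 rad/s.

112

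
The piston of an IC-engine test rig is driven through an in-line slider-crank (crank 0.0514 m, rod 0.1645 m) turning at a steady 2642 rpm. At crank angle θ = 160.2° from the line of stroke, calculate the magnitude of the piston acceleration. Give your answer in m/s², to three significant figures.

2740

ω = 2π·2642/60 = 276.7 rad/s
x(θ) = r cosθ + √(L² − r² sin²θ); with ω constant, a = ω²·d²x/dθ².
d²x/dθ² = −r cosθ − r²(cos2θ)/√u − r⁴ sin²2θ/(4u^{3/2}),  u = L² − r² sin²θ = 0.0267571 m².
Substituting r = 0.0514 m, L = 0.1645 m, θ = 160.2°: d²x/dθ² = +0.035755 m.
a = ω²·d²x/dθ² = (276.7)²·(+0.035755) = +2736.9 m/s²;  |a| = 2736.9 m/s².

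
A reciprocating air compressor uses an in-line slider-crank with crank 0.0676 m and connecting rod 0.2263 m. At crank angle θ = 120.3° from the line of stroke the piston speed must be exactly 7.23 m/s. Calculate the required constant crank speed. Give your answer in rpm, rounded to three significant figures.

1400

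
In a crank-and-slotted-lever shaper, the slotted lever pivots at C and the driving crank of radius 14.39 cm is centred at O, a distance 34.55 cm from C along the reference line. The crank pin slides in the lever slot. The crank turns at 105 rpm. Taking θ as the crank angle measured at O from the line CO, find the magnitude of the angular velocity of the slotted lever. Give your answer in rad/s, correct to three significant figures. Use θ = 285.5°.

2.24

ω = 11 rad/s (from 105 rpm).
Crank pin A relative to C: A = (d + r cosθ, r sinθ); lever angle φ = atan2(r sinθ, d + r cosθ).
Differentiating tanφ: φ̇ = rω(d cosθ + r)/(d² + r² + 2dr cosθ).
d² + r² + 2dr cosθ = |CA|² = 0.16665 m²;  d cosθ + r = +0.23623 m.
|ω_lever| = |0.1439·11·+0.23623| / 0.16665 = 2.2429 rad/s.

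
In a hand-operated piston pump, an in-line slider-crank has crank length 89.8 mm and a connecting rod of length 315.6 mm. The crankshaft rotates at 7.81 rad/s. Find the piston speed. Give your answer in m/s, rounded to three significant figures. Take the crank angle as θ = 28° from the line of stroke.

ω = 7.81 rad/s
For an in-line slider-crank, x = r cosθ + √(L² − r² sin²θ), so v = −rω sinθ·[1 + r cosθ/√(L² − r² sin²θ)].
With r = 0.0898 m, L = 0.3156 m, θ = 28°: √(L² − r² sin²θ) = 0.31277 m.
v = −0.0898·7.81·0.46947·[1 + 0.0898·0.88295/0.31277] = -0.41273 m/s.
|v| = 0.41273 m/s.

0.413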